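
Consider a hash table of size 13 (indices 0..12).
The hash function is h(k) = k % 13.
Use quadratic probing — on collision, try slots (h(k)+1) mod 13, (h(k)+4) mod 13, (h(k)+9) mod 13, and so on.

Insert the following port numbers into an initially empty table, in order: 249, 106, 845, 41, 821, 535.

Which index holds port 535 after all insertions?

249 hashes to 2; slot 2 is free => place at 2.
106 hashes to 2; 2 taken => place at 3.
845 hashes to 0; slot 0 is free => place at 0.
41 hashes to 2; 2,3 taken => place at 6.
821 hashes to 2; 2,3,6 taken => place at 11.
535 hashes to 2; 2,3,6,11 taken => place at 5.
Table: [845, ∅, 249, 106, ∅, 535, 41, ∅, ∅, ∅, ∅, 821, ∅]

5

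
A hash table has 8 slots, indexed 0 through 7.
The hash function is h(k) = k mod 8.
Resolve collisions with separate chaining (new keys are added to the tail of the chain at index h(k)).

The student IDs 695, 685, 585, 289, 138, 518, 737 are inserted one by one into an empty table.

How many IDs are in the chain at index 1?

3

695 → bucket 7
685 → bucket 5
585 → bucket 1
289 → bucket 1 (collision)
138 → bucket 2
518 → bucket 6
737 → bucket 1 (collision)
Final buckets:
0: _
1: 585 -> 289 -> 737
2: 138
3: _
4: _
5: 685
6: 518
7: 695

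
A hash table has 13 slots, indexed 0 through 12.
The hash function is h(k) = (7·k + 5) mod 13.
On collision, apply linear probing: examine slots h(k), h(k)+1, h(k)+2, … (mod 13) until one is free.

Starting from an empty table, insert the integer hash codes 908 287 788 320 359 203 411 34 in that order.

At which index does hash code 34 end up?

908: h=4 -> slot 4
287: h=12 -> slot 12
788: h=9 -> slot 9
320: h=9, probe 9,10 -> slot 10
359: h=9, probe 9,10,11 -> slot 11
203: h=9, probe 9,10,11,12,0 -> slot 0
411: h=9, probe 9,10,11,12,0,1 -> slot 1
34: h=9, probe 9,10,11,12,0,1,2 -> slot 2
Table: [203, 411, 34, ∅, 908, ∅, ∅, ∅, ∅, 788, 320, 359, 287]

2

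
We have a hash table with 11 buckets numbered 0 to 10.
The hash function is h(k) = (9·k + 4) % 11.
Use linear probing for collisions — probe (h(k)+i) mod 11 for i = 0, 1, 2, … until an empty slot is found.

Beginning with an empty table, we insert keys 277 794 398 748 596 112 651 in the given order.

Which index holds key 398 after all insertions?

277 hashes to 0; slot 0 is free → place at 0.
794 hashes to 0; 0 taken → place at 1.
398 hashes to 0; 0,1 taken → place at 2.
748 hashes to 4; slot 4 is free → place at 4.
596 hashes to 0; 0,1,2 taken → place at 3.
112 hashes to 0; 0,1,2,3,4 taken → place at 5.
651 hashes to 0; 0,1,2,3,4,5 taken → place at 6.
Table: [277, 794, 398, 596, 748, 112, 651, _, _, _, _]

2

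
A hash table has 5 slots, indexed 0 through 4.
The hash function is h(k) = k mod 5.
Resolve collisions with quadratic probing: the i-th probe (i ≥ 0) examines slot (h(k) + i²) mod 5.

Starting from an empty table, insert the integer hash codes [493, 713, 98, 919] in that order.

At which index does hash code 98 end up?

493 hashes to 3; slot 3 is free → place at 3.
713 hashes to 3; 3 taken → place at 4.
98 hashes to 3; 3,4 taken → place at 2.
919 hashes to 4; 4 taken → place at 0.
Table: [919, _, 98, 493, 713]

2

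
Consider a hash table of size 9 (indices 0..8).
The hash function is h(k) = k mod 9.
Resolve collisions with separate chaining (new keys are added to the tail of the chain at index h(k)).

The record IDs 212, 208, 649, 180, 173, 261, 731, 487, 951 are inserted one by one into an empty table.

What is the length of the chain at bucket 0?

2

Insert 212: h=5, bucket 5 empty → new chain.
Insert 208: h=1, bucket 1 empty → new chain.
Insert 649: h=1, bucket 1 nonempty → append to chain.
Insert 180: h=0, bucket 0 empty → new chain.
Insert 173: h=2, bucket 2 empty → new chain.
Insert 261: h=0, bucket 0 nonempty → append to chain.
Insert 731: h=2, bucket 2 nonempty → append to chain.
Insert 487: h=1, bucket 1 nonempty → append to chain.
Insert 951: h=6, bucket 6 empty → new chain.
Final buckets:
0: 180 -> 261
1: 208 -> 649 -> 487
2: 173 -> 731
3: —
4: —
5: 212
6: 951
7: —
8: —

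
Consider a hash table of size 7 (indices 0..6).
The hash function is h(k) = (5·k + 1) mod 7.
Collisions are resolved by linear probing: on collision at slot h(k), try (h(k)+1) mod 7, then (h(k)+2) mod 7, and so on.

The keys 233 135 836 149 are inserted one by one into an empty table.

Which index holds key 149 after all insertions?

233: h=4 -> slot 4
135: h=4, probe 4,5 -> slot 5
836: h=2 -> slot 2
149: h=4, probe 4,5,6 -> slot 6
Table: [-, -, 836, -, 233, 135, 149]

6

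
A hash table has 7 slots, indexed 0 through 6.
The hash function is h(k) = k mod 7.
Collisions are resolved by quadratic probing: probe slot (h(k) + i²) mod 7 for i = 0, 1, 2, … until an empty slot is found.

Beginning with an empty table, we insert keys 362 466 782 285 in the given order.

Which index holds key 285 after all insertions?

Insert 362: h=5, slot 5 empty => index 5.
Insert 466: h=4, slot 4 empty => index 4.
Insert 782: h=5, slot 5 occupied => index 6.
Insert 285: h=5, slots 5,6 occupied => index 2.
Table: [—, —, 285, —, 466, 362, 782]

2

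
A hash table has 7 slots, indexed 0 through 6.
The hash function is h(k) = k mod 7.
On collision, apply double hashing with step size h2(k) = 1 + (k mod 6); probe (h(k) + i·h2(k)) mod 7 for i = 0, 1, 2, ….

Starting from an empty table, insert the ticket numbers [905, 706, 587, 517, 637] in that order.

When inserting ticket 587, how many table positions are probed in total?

2

905 hashes to 2; slot 2 is free → place at 2.
706 hashes to 6; slot 6 is free → place at 6.
587 hashes to 6, h2=6; 6 taken → place at 5.
517 hashes to 6, h2=2; 6 taken → place at 1.
637 hashes to 0; slot 0 is free → place at 0.
Table: [637, 517, 905, —, —, 587, 706]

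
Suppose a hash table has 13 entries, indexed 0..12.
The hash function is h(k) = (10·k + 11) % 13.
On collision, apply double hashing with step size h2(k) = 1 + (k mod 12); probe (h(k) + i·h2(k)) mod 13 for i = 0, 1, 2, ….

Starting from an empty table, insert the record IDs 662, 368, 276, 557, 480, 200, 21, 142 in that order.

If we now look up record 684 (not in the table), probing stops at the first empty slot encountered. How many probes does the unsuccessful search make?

662 hashes to 1; slot 1 is free -> place at 1.
368 hashes to 12; slot 12 is free -> place at 12.
276 hashes to 2; slot 2 is free -> place at 2.
557 hashes to 4; slot 4 is free -> place at 4.
480 hashes to 1, h2=1; 1,2 taken -> place at 3.
200 hashes to 9; slot 9 is free -> place at 9.
21 hashes to 0; slot 0 is free -> place at 0.
142 hashes to 1, h2=11; 1,12 taken -> place at 10.
Table: [21, 662, 276, 480, 557, ., ., ., ., 200, 142, ., 368]
Lookup 684: h=0, h2=1, probe 0,1,2,3,4,5 → slot 5 empty, not found.

6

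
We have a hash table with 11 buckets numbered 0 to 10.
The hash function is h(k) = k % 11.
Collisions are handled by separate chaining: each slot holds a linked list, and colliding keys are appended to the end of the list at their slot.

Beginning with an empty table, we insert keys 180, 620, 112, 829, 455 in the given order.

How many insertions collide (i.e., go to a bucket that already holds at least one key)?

180 → bucket 4
620 → bucket 4 (collision)
112 → bucket 2
829 → bucket 4 (collision)
455 → bucket 4 (collision)
Final buckets:
0: -
1: -
2: 112
3: -
4: 180 -> 620 -> 829 -> 455
5: -
6: -
7: -
8: -
9: -
10: -

3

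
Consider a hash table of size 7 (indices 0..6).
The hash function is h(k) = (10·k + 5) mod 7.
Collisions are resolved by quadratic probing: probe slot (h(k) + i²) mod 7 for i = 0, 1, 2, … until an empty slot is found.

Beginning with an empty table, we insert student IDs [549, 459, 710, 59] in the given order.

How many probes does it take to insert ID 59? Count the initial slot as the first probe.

549: h=0 => slot 0
459: h=3 => slot 3
710: h=0, probe 0,1 => slot 1
59: h=0, probe 0,1,4 => slot 4
Table: [549, 710, _, 459, 59, _, _]

3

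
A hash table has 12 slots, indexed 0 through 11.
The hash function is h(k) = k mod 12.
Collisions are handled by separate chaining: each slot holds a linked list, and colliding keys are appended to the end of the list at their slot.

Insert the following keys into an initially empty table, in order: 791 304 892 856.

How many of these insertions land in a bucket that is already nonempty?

791 -> bucket 11
304 -> bucket 4
892 -> bucket 4 (collision)
856 -> bucket 4 (collision)
Final buckets:
0: _
1: _
2: _
3: _
4: 304 -> 892 -> 856
5: _
6: _
7: _
8: _
9: _
10: _
11: 791

2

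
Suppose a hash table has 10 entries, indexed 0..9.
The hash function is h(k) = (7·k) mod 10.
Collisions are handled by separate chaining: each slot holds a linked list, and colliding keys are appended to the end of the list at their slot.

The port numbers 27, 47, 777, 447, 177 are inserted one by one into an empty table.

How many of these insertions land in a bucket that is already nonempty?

27 -> bucket 9
47 -> bucket 9 (collision)
777 -> bucket 9 (collision)
447 -> bucket 9 (collision)
177 -> bucket 9 (collision)
Final buckets:
0: .
1: .
2: .
3: .
4: .
5: .
6: .
7: .
8: .
9: 27 -> 47 -> 777 -> 447 -> 177

4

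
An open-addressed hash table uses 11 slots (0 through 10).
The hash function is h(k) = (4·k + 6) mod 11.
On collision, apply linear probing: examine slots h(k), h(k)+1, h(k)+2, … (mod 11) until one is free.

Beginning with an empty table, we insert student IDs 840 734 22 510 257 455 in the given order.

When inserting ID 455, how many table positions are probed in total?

4

Insert 840: h=0, slot 0 empty => index 0.
Insert 734: h=5, slot 5 empty => index 5.
Insert 22: h=6, slot 6 empty => index 6.
Insert 510: h=0, slot 0 occupied => index 1.
Insert 257: h=0, slots 0,1 occupied => index 2.
Insert 455: h=0, slots 0,1,2 occupied => index 3.
Table: [840, 510, 257, 455, —, 734, 22, —, —, —, —]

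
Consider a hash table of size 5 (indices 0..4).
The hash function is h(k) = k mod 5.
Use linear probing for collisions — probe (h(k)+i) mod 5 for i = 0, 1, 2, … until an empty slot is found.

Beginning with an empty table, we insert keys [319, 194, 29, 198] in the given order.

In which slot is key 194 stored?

0

319: h=4 → slot 4
194: h=4, probe 4,0 → slot 0
29: h=4, probe 4,0,1 → slot 1
198: h=3 → slot 3
Table: [194, 29, -, 198, 319]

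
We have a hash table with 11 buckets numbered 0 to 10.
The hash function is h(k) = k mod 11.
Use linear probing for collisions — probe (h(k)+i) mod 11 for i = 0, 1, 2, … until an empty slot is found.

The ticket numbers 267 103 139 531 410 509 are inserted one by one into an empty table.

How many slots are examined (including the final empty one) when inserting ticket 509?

267 hashes to 3; slot 3 is free => place at 3.
103 hashes to 4; slot 4 is free => place at 4.
139 hashes to 7; slot 7 is free => place at 7.
531 hashes to 3; 3,4 taken => place at 5.
410 hashes to 3; 3,4,5 taken => place at 6.
509 hashes to 3; 3,4,5,6,7 taken => place at 8.
Table: [—, —, —, 267, 103, 531, 410, 139, 509, —, —]

6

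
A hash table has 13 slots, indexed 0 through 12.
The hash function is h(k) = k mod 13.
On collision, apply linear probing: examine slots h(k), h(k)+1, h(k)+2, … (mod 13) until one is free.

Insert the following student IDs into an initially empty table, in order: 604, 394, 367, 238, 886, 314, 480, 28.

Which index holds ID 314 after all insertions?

7

Insert 604: h=6, slot 6 empty => index 6.
Insert 394: h=4, slot 4 empty => index 4.
Insert 367: h=3, slot 3 empty => index 3.
Insert 238: h=4, slot 4 occupied => index 5.
Insert 886: h=2, slot 2 empty => index 2.
Insert 314: h=2, slots 2,3,4,5,6 occupied => index 7.
Insert 480: h=12, slot 12 empty => index 12.
Insert 28: h=2, slots 2,3,4,5,6,7 occupied => index 8.
Table: [-, -, 886, 367, 394, 238, 604, 314, 28, -, -, -, 480]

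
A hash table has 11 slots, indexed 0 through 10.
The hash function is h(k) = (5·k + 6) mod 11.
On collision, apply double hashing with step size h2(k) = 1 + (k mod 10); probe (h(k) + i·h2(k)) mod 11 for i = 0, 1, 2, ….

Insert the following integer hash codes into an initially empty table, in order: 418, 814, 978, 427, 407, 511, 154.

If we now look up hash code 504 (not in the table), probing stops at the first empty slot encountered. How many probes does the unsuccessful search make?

418: h=6 => slot 6
814: h=6, h2=5, probe 6,0 => slot 0
978: h=1 => slot 1
427: h=7 => slot 7
407: h=6, h2=8, probe 6,3 => slot 3
511: h=9 => slot 9
154: h=6, h2=5, probe 6,0,5 => slot 5
Table: [814, 978, —, 407, —, 154, 418, 427, —, 511, —]
Lookup 504: h=7, h2=5, probe 7,1,6,0,5,10 → slot 10 empty, not found.

6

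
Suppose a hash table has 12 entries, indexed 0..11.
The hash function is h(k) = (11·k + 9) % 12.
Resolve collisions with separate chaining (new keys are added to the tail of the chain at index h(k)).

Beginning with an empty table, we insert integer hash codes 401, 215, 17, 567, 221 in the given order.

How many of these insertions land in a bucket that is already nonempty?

2

401 -> bucket 4
215 -> bucket 10
17 -> bucket 4 (collision)
567 -> bucket 6
221 -> bucket 4 (collision)
Final buckets:
0: _
1: _
2: _
3: _
4: 401 -> 17 -> 221
5: _
6: 567
7: _
8: _
9: _
10: 215
11: _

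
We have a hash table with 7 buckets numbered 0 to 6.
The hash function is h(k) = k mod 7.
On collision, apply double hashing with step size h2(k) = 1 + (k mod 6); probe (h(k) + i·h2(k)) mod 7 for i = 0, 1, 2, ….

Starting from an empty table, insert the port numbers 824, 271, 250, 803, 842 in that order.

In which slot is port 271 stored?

824 hashes to 5; slot 5 is free → place at 5.
271 hashes to 5, h2=2; 5 taken → place at 0.
250 hashes to 5, h2=5; 5 taken → place at 3.
803 hashes to 5, h2=6; 5 taken → place at 4.
842 hashes to 2; slot 2 is free → place at 2.
Table: [271, ∅, 842, 250, 803, 824, ∅]

0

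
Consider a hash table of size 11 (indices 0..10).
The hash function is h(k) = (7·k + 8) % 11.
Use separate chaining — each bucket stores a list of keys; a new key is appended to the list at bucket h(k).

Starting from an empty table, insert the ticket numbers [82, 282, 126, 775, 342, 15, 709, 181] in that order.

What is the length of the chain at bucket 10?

Insert 82: h=10, bucket 10 empty → new chain.
Insert 282: h=2, bucket 2 empty → new chain.
Insert 126: h=10, bucket 10 nonempty → append to chain.
Insert 775: h=10, bucket 10 nonempty → append to chain.
Insert 342: h=4, bucket 4 empty → new chain.
Insert 15: h=3, bucket 3 empty → new chain.
Insert 709: h=10, bucket 10 nonempty → append to chain.
Insert 181: h=10, bucket 10 nonempty → append to chain.
Final buckets:
0: -
1: -
2: 282
3: 15
4: 342
5: -
6: -
7: -
8: -
9: -
10: 82 -> 126 -> 775 -> 709 -> 181

5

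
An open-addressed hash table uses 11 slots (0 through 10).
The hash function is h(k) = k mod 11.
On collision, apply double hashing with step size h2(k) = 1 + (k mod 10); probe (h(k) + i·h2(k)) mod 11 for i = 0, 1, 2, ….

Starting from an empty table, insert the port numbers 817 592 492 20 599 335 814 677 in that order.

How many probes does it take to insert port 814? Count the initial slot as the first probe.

4

817: h=3 => slot 3
592: h=9 => slot 9
492: h=8 => slot 8
20: h=9, h2=1, probe 9,10 => slot 10
599: h=5 => slot 5
335: h=5, h2=6, probe 5,0 => slot 0
814: h=0, h2=5, probe 0,5,10,4 => slot 4
677: h=6 => slot 6
Table: [335, ∅, ∅, 817, 814, 599, 677, ∅, 492, 592, 20]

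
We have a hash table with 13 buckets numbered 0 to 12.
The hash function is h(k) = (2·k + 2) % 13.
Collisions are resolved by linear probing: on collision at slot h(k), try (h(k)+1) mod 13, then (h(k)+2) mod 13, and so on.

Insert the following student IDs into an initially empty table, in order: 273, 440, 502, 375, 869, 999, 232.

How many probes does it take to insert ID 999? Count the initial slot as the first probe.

4

273: h=2 -> slot 2
440: h=11 -> slot 11
502: h=5 -> slot 5
375: h=11, probe 11,12 -> slot 12
869: h=11, probe 11,12,0 -> slot 0
999: h=11, probe 11,12,0,1 -> slot 1
232: h=11, probe 11,12,0,1,2,3 -> slot 3
Table: [869, 999, 273, 232, ., 502, ., ., ., ., ., 440, 375]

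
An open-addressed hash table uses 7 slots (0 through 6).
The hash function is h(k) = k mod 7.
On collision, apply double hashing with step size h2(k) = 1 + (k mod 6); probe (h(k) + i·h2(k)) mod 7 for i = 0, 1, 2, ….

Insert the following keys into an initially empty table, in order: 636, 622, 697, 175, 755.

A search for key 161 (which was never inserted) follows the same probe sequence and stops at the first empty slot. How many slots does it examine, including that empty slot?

5

636 hashes to 6; slot 6 is free => place at 6.
622 hashes to 6, h2=5; 6 taken => place at 4.
697 hashes to 4, h2=2; 4,6 taken => place at 1.
175 hashes to 0; slot 0 is free => place at 0.
755 hashes to 6, h2=6; 6 taken => place at 5.
Table: [175, 697, -, -, 622, 755, 636]
Lookup 161: h=0, h2=6, probe 0,6,5,4,3 → slot 3 empty, not found.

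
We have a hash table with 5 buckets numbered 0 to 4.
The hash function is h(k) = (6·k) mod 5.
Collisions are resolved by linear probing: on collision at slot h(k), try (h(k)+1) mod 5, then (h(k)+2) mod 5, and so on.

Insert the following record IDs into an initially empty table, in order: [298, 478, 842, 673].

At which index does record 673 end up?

0

298: h=3 → slot 3
478: h=3, probe 3,4 → slot 4
842: h=2 → slot 2
673: h=3, probe 3,4,0 → slot 0
Table: [673, ∅, 842, 298, 478]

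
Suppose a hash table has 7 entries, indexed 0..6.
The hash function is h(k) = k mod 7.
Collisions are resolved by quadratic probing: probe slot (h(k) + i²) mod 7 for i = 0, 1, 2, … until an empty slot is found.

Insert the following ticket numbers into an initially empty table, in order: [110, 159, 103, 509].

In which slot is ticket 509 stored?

110: h=5 → slot 5
159: h=5, probe 5,6 → slot 6
103: h=5, probe 5,6,2 → slot 2
509: h=5, probe 5,6,2,0 → slot 0
Table: [509, -, 103, -, -, 110, 159]

0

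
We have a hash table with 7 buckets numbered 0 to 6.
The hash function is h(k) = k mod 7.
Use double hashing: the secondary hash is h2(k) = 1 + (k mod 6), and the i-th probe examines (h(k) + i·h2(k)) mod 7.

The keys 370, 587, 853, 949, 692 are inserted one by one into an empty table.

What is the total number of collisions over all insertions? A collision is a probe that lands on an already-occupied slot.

370 hashes to 6; slot 6 is free => place at 6.
587 hashes to 6, h2=6; 6 taken => place at 5.
853 hashes to 6, h2=2; 6 taken => place at 1.
949 hashes to 4; slot 4 is free => place at 4.
692 hashes to 6, h2=3; 6 taken => place at 2.
Table: [_, 853, 692, _, 949, 587, 370]

3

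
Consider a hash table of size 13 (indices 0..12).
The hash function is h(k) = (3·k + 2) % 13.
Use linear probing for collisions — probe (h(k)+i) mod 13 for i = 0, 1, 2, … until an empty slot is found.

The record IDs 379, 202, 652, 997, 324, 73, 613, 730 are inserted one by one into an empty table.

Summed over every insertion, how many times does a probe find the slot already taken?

10

379: h=8 → slot 8
202: h=10 → slot 10
652: h=8, probe 8,9 → slot 9
997: h=3 → slot 3
324: h=12 → slot 12
73: h=0 → slot 0
613: h=8, probe 8,9,10,11 → slot 11
730: h=8, probe 8,9,10,11,12,0,1 → slot 1
Table: [73, 730, ∅, 997, ∅, ∅, ∅, ∅, 379, 652, 202, 613, 324]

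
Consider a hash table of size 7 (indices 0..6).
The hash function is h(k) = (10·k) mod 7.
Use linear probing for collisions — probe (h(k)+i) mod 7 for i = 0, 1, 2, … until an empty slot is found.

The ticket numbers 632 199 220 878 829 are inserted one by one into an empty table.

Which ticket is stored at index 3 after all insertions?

632 hashes to 6; slot 6 is free → place at 6.
199 hashes to 2; slot 2 is free → place at 2.
220 hashes to 2; 2 taken → place at 3.
878 hashes to 2; 2,3 taken → place at 4.
829 hashes to 2; 2,3,4 taken → place at 5.
Table: [_, _, 199, 220, 878, 829, 632]

220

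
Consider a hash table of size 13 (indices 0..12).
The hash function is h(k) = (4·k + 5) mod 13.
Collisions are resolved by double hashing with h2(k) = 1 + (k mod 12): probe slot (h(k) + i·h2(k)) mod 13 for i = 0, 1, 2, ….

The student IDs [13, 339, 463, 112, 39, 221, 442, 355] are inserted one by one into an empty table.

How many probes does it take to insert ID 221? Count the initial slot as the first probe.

13: h=5 → slot 5
339: h=9 → slot 9
463: h=11 → slot 11
112: h=11, h2=5, probe 11,3 → slot 3
39: h=5, h2=4, probe 5,9,0 → slot 0
221: h=5, h2=6, probe 5,11,4 → slot 4
442: h=5, h2=11, probe 5,3,1 → slot 1
355: h=8 → slot 8
Table: [39, 442, —, 112, 221, 13, —, —, 355, 339, —, 463, —]

3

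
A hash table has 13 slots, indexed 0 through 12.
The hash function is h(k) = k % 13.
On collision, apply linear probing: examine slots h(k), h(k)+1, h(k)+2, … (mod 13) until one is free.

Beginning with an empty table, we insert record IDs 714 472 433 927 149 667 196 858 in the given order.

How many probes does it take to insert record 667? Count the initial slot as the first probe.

5

714: h=12 → slot 12
472: h=4 → slot 4
433: h=4, probe 4,5 → slot 5
927: h=4, probe 4,5,6 → slot 6
149: h=6, probe 6,7 → slot 7
667: h=4, probe 4,5,6,7,8 → slot 8
196: h=1 → slot 1
858: h=0 → slot 0
Table: [858, 196, ., ., 472, 433, 927, 149, 667, ., ., ., 714]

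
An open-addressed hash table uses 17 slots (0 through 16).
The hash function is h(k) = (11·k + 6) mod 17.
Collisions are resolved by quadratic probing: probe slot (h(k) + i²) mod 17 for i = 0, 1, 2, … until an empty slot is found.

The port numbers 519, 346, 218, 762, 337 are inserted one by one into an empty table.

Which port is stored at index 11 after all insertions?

519 hashes to 3; slot 3 is free -> place at 3.
346 hashes to 4; slot 4 is free -> place at 4.
218 hashes to 7; slot 7 is free -> place at 7.
762 hashes to 7; 7 taken -> place at 8.
337 hashes to 7; 7,8 taken -> place at 11.
Table: [—, —, —, 519, 346, —, —, 218, 762, —, —, 337, —, —, —, —, —]

337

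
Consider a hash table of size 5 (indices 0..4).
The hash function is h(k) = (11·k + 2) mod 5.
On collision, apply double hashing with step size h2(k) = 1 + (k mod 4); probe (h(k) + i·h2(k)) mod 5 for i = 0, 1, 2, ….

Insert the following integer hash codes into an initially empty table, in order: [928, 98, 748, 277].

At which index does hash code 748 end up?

1

928: h=0 => slot 0
98: h=0, h2=3, probe 0,3 => slot 3
748: h=0, h2=1, probe 0,1 => slot 1
277: h=4 => slot 4
Table: [928, 748, _, 98, 277]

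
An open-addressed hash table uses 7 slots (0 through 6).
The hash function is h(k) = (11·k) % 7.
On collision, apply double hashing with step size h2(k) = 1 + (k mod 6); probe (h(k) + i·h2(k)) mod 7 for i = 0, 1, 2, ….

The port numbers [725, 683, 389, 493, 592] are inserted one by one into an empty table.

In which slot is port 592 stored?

725 hashes to 2; slot 2 is free => place at 2.
683 hashes to 2, h2=6; 2 taken => place at 1.
389 hashes to 2, h2=6; 2,1 taken => place at 0.
493 hashes to 5; slot 5 is free => place at 5.
592 hashes to 2, h2=5; 2,0,5 taken => place at 3.
Table: [389, 683, 725, 592, -, 493, -]

3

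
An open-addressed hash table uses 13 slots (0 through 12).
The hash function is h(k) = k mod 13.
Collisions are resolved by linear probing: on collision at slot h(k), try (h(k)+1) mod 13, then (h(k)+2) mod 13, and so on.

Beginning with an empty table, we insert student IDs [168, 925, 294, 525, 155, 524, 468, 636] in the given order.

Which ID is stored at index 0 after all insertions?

Insert 168: h=12, slot 12 empty → index 12.
Insert 925: h=2, slot 2 empty → index 2.
Insert 294: h=8, slot 8 empty → index 8.
Insert 525: h=5, slot 5 empty → index 5.
Insert 155: h=12, slot 12 occupied → index 0.
Insert 524: h=4, slot 4 empty → index 4.
Insert 468: h=0, slot 0 occupied → index 1.
Insert 636: h=12, slots 12,0,1,2 occupied → index 3.
Table: [155, 468, 925, 636, 524, 525, _, _, 294, _, _, _, 168]

155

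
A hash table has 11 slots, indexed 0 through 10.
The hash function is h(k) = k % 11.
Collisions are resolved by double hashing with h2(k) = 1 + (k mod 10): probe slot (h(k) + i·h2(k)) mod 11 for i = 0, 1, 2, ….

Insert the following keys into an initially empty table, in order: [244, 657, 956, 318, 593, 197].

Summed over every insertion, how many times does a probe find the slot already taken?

244: h=2 => slot 2
657: h=8 => slot 8
956: h=10 => slot 10
318: h=10, h2=9, probe 10,8,6 => slot 6
593: h=10, h2=4, probe 10,3 => slot 3
197: h=10, h2=8, probe 10,7 => slot 7
Table: [-, -, 244, 593, -, -, 318, 197, 657, -, 956]

4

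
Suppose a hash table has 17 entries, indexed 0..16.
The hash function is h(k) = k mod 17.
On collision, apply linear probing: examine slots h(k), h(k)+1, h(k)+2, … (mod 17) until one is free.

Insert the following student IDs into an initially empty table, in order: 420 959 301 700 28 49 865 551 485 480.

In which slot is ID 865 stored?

420: h=12 → slot 12
959: h=7 → slot 7
301: h=12, probe 12,13 → slot 13
700: h=3 → slot 3
28: h=11 → slot 11
49: h=15 → slot 15
865: h=15, probe 15,16 → slot 16
551: h=7, probe 7,8 → slot 8
485: h=9 → slot 9
480: h=4 → slot 4
Table: [., ., ., 700, 480, ., ., 959, 551, 485, ., 28, 420, 301, ., 49, 865]

16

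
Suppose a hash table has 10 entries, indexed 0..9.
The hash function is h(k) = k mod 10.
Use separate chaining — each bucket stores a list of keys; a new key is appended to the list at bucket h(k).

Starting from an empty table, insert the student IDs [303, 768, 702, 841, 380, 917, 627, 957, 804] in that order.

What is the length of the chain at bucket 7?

3

303 -> bucket 3
768 -> bucket 8
702 -> bucket 2
841 -> bucket 1
380 -> bucket 0
917 -> bucket 7
627 -> bucket 7 (collision)
957 -> bucket 7 (collision)
804 -> bucket 4
Final buckets:
0: 380
1: 841
2: 702
3: 303
4: 804
5: .
6: .
7: 917 -> 627 -> 957
8: 768
9: .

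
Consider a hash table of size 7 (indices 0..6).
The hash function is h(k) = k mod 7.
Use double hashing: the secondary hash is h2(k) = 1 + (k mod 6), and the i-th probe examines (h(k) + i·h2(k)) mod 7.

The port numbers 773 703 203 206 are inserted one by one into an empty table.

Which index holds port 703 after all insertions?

Insert 773: h=3, slot 3 empty -> index 3.
Insert 703: h=3, h2=2, slot 3 occupied -> index 5.
Insert 203: h=0, slot 0 empty -> index 0.
Insert 206: h=3, h2=3, slot 3 occupied -> index 6.
Table: [203, _, _, 773, _, 703, 206]

5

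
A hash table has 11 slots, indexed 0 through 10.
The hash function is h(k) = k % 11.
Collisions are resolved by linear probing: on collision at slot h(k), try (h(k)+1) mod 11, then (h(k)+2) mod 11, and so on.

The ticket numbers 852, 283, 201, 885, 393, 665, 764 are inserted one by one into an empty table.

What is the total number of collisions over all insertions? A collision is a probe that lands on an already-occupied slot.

852: h=5 -> slot 5
283: h=8 -> slot 8
201: h=3 -> slot 3
885: h=5, probe 5,6 -> slot 6
393: h=8, probe 8,9 -> slot 9
665: h=5, probe 5,6,7 -> slot 7
764: h=5, probe 5,6,7,8,9,10 -> slot 10
Table: [—, —, —, 201, —, 852, 885, 665, 283, 393, 764]

9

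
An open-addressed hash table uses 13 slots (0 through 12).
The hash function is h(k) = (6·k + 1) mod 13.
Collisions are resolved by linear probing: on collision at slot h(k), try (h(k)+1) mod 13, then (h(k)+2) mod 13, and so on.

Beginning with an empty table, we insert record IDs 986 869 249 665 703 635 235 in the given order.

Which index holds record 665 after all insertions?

1

986: h=2 -> slot 2
869: h=2, probe 2,3 -> slot 3
249: h=0 -> slot 0
665: h=0, probe 0,1 -> slot 1
703: h=7 -> slot 7
635: h=2, probe 2,3,4 -> slot 4
235: h=7, probe 7,8 -> slot 8
Table: [249, 665, 986, 869, 635, _, _, 703, 235, _, _, _, _]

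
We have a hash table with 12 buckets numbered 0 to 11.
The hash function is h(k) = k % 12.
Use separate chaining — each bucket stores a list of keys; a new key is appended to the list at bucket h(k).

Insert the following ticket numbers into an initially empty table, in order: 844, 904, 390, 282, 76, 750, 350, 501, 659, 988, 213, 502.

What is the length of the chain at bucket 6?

Insert 844: h=4, bucket 4 empty -> new chain.
Insert 904: h=4, bucket 4 nonempty -> append to chain.
Insert 390: h=6, bucket 6 empty -> new chain.
Insert 282: h=6, bucket 6 nonempty -> append to chain.
Insert 76: h=4, bucket 4 nonempty -> append to chain.
Insert 750: h=6, bucket 6 nonempty -> append to chain.
Insert 350: h=2, bucket 2 empty -> new chain.
Insert 501: h=9, bucket 9 empty -> new chain.
Insert 659: h=11, bucket 11 empty -> new chain.
Insert 988: h=4, bucket 4 nonempty -> append to chain.
Insert 213: h=9, bucket 9 nonempty -> append to chain.
Insert 502: h=10, bucket 10 empty -> new chain.
Final buckets:
0: _
1: _
2: 350
3: _
4: 844 -> 904 -> 76 -> 988
5: _
6: 390 -> 282 -> 750
7: _
8: _
9: 501 -> 213
10: 502
11: 659

3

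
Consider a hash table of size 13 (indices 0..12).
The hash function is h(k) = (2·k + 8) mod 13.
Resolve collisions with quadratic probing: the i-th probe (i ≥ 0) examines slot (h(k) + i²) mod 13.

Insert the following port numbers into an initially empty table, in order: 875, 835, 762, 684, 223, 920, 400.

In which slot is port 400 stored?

6

875: h=3 -> slot 3
835: h=1 -> slot 1
762: h=11 -> slot 11
684: h=11, probe 11,12 -> slot 12
223: h=12, probe 12,0 -> slot 0
920: h=2 -> slot 2
400: h=2, probe 2,3,6 -> slot 6
Table: [223, 835, 920, 875, -, -, 400, -, -, -, -, 762, 684]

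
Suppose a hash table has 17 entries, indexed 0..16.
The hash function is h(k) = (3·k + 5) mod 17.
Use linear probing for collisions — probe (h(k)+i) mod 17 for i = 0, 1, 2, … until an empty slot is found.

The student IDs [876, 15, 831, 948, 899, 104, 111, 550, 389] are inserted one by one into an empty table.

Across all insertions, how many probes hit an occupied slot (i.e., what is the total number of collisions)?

876 hashes to 15; slot 15 is free → place at 15.
15 hashes to 16; slot 16 is free → place at 16.
831 hashes to 16; 16 taken → place at 0.
948 hashes to 10; slot 10 is free → place at 10.
899 hashes to 16; 16,0 taken → place at 1.
104 hashes to 11; slot 11 is free → place at 11.
111 hashes to 15; 15,16,0,1 taken → place at 2.
550 hashes to 6; slot 6 is free → place at 6.
389 hashes to 16; 16,0,1,2 taken → place at 3.
Table: [831, 899, 111, 389, —, —, 550, —, —, —, 948, 104, —, —, —, 876, 15]

11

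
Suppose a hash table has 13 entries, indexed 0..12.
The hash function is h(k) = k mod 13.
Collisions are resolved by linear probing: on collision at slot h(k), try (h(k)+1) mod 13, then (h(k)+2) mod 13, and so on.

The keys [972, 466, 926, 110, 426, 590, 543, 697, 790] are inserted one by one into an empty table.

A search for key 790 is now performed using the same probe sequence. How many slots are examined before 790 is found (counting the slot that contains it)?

Insert 972: h=10, slot 10 empty -> index 10.
Insert 466: h=11, slot 11 empty -> index 11.
Insert 926: h=3, slot 3 empty -> index 3.
Insert 110: h=6, slot 6 empty -> index 6.
Insert 426: h=10, slots 10,11 occupied -> index 12.
Insert 590: h=5, slot 5 empty -> index 5.
Insert 543: h=10, slots 10,11,12 occupied -> index 0.
Insert 697: h=8, slot 8 empty -> index 8.
Insert 790: h=10, slots 10,11,12,0 occupied -> index 1.
Table: [543, 790, _, 926, _, 590, 110, _, 697, _, 972, 466, 426]
Lookup 790: h=10, probe 10,11,12,0,1 → found at 1.

5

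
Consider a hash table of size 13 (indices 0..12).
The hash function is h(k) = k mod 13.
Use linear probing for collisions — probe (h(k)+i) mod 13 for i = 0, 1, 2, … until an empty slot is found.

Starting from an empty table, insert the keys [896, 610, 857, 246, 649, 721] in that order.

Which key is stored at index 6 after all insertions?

721

Insert 896: h=12, slot 12 empty -> index 12.
Insert 610: h=12, slot 12 occupied -> index 0.
Insert 857: h=12, slots 12,0 occupied -> index 1.
Insert 246: h=12, slots 12,0,1 occupied -> index 2.
Insert 649: h=12, slots 12,0,1,2 occupied -> index 3.
Insert 721: h=6, slot 6 empty -> index 6.
Table: [610, 857, 246, 649, —, —, 721, —, —, —, —, —, 896]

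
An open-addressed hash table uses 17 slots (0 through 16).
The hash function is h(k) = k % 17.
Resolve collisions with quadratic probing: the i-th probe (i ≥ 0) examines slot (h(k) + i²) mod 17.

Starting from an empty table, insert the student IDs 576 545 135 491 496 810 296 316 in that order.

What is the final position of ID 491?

2

Insert 576: h=15, slot 15 empty → index 15.
Insert 545: h=1, slot 1 empty → index 1.
Insert 135: h=16, slot 16 empty → index 16.
Insert 491: h=15, slots 15,16 occupied → index 2.
Insert 496: h=3, slot 3 empty → index 3.
Insert 810: h=11, slot 11 empty → index 11.
Insert 296: h=7, slot 7 empty → index 7.
Insert 316: h=10, slot 10 empty → index 10.
Table: [., 545, 491, 496, ., ., ., 296, ., ., 316, 810, ., ., ., 576, 135]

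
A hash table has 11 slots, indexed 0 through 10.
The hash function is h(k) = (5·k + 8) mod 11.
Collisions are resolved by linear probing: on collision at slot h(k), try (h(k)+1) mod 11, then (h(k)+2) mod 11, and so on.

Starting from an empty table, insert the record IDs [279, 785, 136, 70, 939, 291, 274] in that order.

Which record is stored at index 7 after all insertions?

785

279 hashes to 6; slot 6 is free => place at 6.
785 hashes to 6; 6 taken => place at 7.
136 hashes to 6; 6,7 taken => place at 8.
70 hashes to 6; 6,7,8 taken => place at 9.
939 hashes to 6; 6,7,8,9 taken => place at 10.
291 hashes to 0; slot 0 is free => place at 0.
274 hashes to 3; slot 3 is free => place at 3.
Table: [291, ∅, ∅, 274, ∅, ∅, 279, 785, 136, 70, 939]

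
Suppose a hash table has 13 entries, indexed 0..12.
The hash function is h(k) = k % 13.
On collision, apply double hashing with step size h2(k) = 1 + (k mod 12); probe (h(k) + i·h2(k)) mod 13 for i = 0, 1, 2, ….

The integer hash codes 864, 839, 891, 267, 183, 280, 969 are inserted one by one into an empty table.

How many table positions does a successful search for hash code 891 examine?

2

864: h=6 -> slot 6
839: h=7 -> slot 7
891: h=7, h2=4, probe 7,11 -> slot 11
267: h=7, h2=4, probe 7,11,2 -> slot 2
183: h=1 -> slot 1
280: h=7, h2=5, probe 7,12 -> slot 12
969: h=7, h2=10, probe 7,4 -> slot 4
Table: [-, 183, 267, -, 969, -, 864, 839, -, -, -, 891, 280]
Lookup 891: h=7, h2=4, probe 7,11 → found at 11.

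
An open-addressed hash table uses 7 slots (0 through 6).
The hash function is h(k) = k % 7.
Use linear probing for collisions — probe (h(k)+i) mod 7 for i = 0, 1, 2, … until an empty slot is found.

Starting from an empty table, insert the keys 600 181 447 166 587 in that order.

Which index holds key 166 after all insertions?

1

600: h=5 → slot 5
181: h=6 → slot 6
447: h=6, probe 6,0 → slot 0
166: h=5, probe 5,6,0,1 → slot 1
587: h=6, probe 6,0,1,2 → slot 2
Table: [447, 166, 587, ., ., 600, 181]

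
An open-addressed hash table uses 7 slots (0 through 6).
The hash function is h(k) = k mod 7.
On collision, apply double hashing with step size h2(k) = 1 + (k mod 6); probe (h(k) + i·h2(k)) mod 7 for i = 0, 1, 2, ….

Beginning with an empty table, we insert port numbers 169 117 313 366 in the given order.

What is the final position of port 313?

169: h=1 => slot 1
117: h=5 => slot 5
313: h=5, h2=2, probe 5,0 => slot 0
366: h=2 => slot 2
Table: [313, 169, 366, —, —, 117, —]

0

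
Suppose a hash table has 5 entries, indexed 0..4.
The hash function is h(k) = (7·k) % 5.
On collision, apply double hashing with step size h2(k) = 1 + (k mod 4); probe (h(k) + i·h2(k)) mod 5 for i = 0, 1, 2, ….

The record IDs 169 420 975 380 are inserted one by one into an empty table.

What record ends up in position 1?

169: h=3 => slot 3
420: h=0 => slot 0
975: h=0, h2=4, probe 0,4 => slot 4
380: h=0, h2=1, probe 0,1 => slot 1
Table: [420, 380, _, 169, 975]

380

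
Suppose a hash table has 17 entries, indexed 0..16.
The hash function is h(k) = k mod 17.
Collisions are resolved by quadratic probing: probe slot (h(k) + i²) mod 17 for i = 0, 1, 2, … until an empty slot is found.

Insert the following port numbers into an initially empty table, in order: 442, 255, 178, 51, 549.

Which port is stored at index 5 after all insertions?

549

Insert 442: h=0, slot 0 empty → index 0.
Insert 255: h=0, slot 0 occupied → index 1.
Insert 178: h=8, slot 8 empty → index 8.
Insert 51: h=0, slots 0,1 occupied → index 4.
Insert 549: h=5, slot 5 empty → index 5.
Table: [442, 255, —, —, 51, 549, —, —, 178, —, —, —, —, —, —, —, —]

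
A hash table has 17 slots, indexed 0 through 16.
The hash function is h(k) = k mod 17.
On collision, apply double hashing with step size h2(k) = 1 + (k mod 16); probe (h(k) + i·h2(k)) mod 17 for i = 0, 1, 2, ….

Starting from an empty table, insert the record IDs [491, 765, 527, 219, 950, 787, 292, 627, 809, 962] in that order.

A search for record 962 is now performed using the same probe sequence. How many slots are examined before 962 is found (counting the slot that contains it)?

491: h=15 -> slot 15
765: h=0 -> slot 0
527: h=0, h2=16, probe 0,16 -> slot 16
219: h=15, h2=12, probe 15,10 -> slot 10
950: h=15, h2=7, probe 15,5 -> slot 5
787: h=5, h2=4, probe 5,9 -> slot 9
292: h=3 -> slot 3
627: h=15, h2=4, probe 15,2 -> slot 2
809: h=10, h2=10, probe 10,3,13 -> slot 13
962: h=10, h2=3, probe 10,13,16,2,5,8 -> slot 8
Table: [765, ., 627, 292, ., 950, ., ., 962, 787, 219, ., ., 809, ., 491, 527]
Lookup 962: h=10, h2=3, probe 10,13,16,2,5,8 → found at 8.

6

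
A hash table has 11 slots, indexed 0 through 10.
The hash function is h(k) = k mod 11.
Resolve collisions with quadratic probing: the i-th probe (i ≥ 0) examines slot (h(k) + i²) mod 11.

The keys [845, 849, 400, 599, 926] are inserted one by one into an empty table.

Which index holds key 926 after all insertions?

Insert 845: h=9, slot 9 empty → index 9.
Insert 849: h=2, slot 2 empty → index 2.
Insert 400: h=4, slot 4 empty → index 4.
Insert 599: h=5, slot 5 empty → index 5.
Insert 926: h=2, slot 2 occupied → index 3.
Table: [., ., 849, 926, 400, 599, ., ., ., 845, .]

3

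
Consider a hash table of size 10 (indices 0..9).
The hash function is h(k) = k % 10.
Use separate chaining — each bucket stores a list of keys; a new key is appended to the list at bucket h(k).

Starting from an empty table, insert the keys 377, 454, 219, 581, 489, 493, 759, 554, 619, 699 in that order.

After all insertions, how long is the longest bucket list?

377 → bucket 7
454 → bucket 4
219 → bucket 9
581 → bucket 1
489 → bucket 9 (collision)
493 → bucket 3
759 → bucket 9 (collision)
554 → bucket 4 (collision)
619 → bucket 9 (collision)
699 → bucket 9 (collision)
Final buckets:
0: _
1: 581
2: _
3: 493
4: 454 -> 554
5: _
6: _
7: 377
8: _
9: 219 -> 489 -> 759 -> 619 -> 699

5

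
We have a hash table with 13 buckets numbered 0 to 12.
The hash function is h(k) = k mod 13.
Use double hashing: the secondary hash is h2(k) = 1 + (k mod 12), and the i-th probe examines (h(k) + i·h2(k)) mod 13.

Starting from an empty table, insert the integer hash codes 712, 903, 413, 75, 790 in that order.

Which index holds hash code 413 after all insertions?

Insert 712: h=10, slot 10 empty → index 10.
Insert 903: h=6, slot 6 empty → index 6.
Insert 413: h=10, h2=6, slot 10 occupied → index 3.
Insert 75: h=10, h2=4, slot 10 occupied → index 1.
Insert 790: h=10, h2=11, slot 10 occupied → index 8.
Table: [-, 75, -, 413, -, -, 903, -, 790, -, 712, -, -]

3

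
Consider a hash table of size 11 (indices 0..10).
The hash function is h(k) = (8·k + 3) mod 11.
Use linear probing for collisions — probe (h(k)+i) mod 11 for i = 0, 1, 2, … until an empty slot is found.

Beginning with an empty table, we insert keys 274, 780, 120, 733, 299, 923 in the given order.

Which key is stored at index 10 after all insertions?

923

Insert 274: h=6, slot 6 empty -> index 6.
Insert 780: h=6, slot 6 occupied -> index 7.
Insert 120: h=6, slots 6,7 occupied -> index 8.
Insert 733: h=4, slot 4 empty -> index 4.
Insert 299: h=8, slot 8 occupied -> index 9.
Insert 923: h=6, slots 6,7,8,9 occupied -> index 10.
Table: [., ., ., ., 733, ., 274, 780, 120, 299, 923]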